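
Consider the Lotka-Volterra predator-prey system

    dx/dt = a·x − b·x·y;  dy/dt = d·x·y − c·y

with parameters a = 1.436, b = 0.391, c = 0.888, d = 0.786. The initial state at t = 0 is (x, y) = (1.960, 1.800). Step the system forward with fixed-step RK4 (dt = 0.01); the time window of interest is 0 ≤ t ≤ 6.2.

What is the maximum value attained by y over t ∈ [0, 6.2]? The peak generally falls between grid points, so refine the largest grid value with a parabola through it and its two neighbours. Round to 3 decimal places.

max y = 7.419

t=0.000: state=(1.960, 1.800)
step 1 (dt=0.01): k1=(1.435, 1.175), k2=(1.436, 1.189), k3=(1.436, 1.189), k4=(1.436, 1.203); state += dt/6·(k1+2k2+2k3+k4)
t=0.010: state=(1.974, 1.812)
t=0.020: state=(1.989, 1.824)
t=0.030: state=(2.003, 1.837)
continuing one RK4 step at a time; state shown every 25 steps (Δt=0.25):
t=0.250: state=(2.313, 2.195)
t=0.500: state=(2.594, 2.852)
t=0.750: state=(2.685, 3.854)
t=1.000: state=(2.479, 5.153)
t=1.250: state=(2.011, 6.435)
t=1.500: state=(1.467, 7.249)
t=1.750: state=(1.022, 7.397)
t=2.000: state=(0.721, 7.015)
t=2.250: state=(0.536, 6.347)
t=2.500: state=(0.429, 5.584)
t=2.750: state=(0.369, 4.834)
t=3.000: state=(0.341, 4.149)
t=3.250: state=(0.335, 3.550)
t=3.500: state=(0.348, 3.040)
t=3.750: state=(0.378, 2.614)
t=4.000: state=(0.427, 2.265)
t=4.250: state=(0.497, 1.986)
t=4.500: state=(0.593, 1.770)
t=4.750: state=(0.720, 1.611)
t=5.000: state=(0.885, 1.510)
t=5.250: state=(1.096, 1.468)
t=5.500: state=(1.359, 1.495)
t=5.750: state=(1.673, 1.612)
t=6.000: state=(2.025, 1.856)
t=6.200: state=(2.306, 2.184)
largest grid value and its neighbours: y(1.670)=7.41865, y(1.680)=7.41925, y(1.690)=7.41889
parabola through these three points peaks at t≈1.681 with y≈7.41926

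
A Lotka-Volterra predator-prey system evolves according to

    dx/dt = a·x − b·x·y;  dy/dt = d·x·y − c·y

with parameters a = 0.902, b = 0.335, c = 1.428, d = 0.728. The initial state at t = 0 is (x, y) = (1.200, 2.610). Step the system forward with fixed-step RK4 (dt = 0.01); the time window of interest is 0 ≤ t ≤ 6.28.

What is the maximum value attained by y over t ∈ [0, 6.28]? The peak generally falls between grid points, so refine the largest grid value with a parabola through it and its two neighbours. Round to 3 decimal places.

max y = 4.541

t=0.000: state=(1.200, 2.610)
step 1 (dt=0.01): k1=(0.033, -1.447), k2=(0.036, -1.443), k3=(0.036, -1.443), k4=(0.039, -1.438); state += dt/6·(k1+2k2+2k3+k4)
t=0.010: state=(1.200, 2.596)
t=0.020: state=(1.201, 2.581)
t=0.030: state=(1.201, 2.567)
continuing one RK4 step at a time; state shown every 25 steps (Δt=0.25):
t=0.250: state=(1.226, 2.276)
t=0.500: state=(1.285, 2.001)
t=0.750: state=(1.374, 1.783)
t=1.000: state=(1.494, 1.619)
t=1.250: state=(1.643, 1.506)
t=1.500: state=(1.820, 1.444)
t=1.750: state=(2.022, 1.433)
t=2.000: state=(2.244, 1.478)
t=2.250: state=(2.474, 1.588)
t=2.500: state=(2.694, 1.779)
t=2.750: state=(2.875, 2.068)
t=3.000: state=(2.981, 2.470)
t=3.250: state=(2.975, 2.977)
t=3.500: state=(2.837, 3.543)
t=3.750: state=(2.583, 4.066)
t=4.000: state=(2.265, 4.425)
t=4.250: state=(1.946, 4.540)
t=4.500: state=(1.673, 4.412)
t=4.750: state=(1.466, 4.105)
t=5.000: state=(1.324, 3.699)
t=5.250: state=(1.240, 3.266)
t=5.500: state=(1.202, 2.852)
t=5.750: state=(1.205, 2.484)
t=6.000: state=(1.243, 2.171)
t=6.250: state=(1.313, 1.916)
t=6.280: state=(1.324, 1.889)
largest grid value and its neighbours: y(4.230)=4.54068, y(4.240)=4.54076, y(4.250)=4.54044
parabola through these three points peaks at t≈4.237 with y≈4.54078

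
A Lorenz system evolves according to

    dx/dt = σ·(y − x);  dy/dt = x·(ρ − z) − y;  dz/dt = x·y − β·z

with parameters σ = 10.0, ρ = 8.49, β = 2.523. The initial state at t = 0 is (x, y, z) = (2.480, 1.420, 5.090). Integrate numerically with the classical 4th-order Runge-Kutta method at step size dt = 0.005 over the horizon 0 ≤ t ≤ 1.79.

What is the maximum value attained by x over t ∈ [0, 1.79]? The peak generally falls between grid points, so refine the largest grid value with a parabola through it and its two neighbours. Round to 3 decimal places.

t=0.000: state=(2.480, 1.420, 5.090)
step 1 (dt=0.005): k1=(-10.600, 7.012, -9.320), k2=(-10.160, 6.962, -9.256), k3=(-10.172, 6.965, -9.255), k4=(-9.743, 6.917, -9.191); state += dt/6·(k1+2k2+2k3+k4)
t=0.005: state=(2.429, 1.455, 5.044)
t=0.010: state=(2.382, 1.489, 4.998)
t=0.015: state=(2.340, 1.523, 4.953)
continuing one RK4 step at a time; state shown every 20 steps (Δt=0.1):
t=0.100: state=(2.053, 2.075, 4.291)
t=0.200: state=(2.324, 2.796, 3.801)
t=0.300: state=(2.950, 3.719, 3.713)
t=0.400: state=(3.842, 4.841, 4.181)
t=0.500: state=(4.890, 5.939, 5.361)
t=0.600: state=(5.806, 6.509, 7.177)
t=0.700: state=(6.149, 6.088, 8.984)
t=0.800: state=(5.696, 4.911, 9.892)
t=0.900: state=(4.757, 3.760, 9.671)
t=1.000: state=(3.852, 3.085, 8.787)
t=1.100: state=(3.267, 2.866, 7.742)
t=1.200: state=(3.034, 2.958, 6.813)
t=1.300: state=(3.091, 3.270, 6.129)
t=1.400: state=(3.373, 3.749, 5.762)
t=1.500: state=(3.823, 4.335, 5.766)
t=1.600: state=(4.365, 4.915, 6.166)
t=1.700: state=(4.874, 5.314, 6.903)
t=1.790: state=(5.171, 5.371, 7.683)
largest grid value and its neighbours: x(0.690)=6.15092, x(0.695)=6.15104, x(0.700)=6.14903
parabola through these three points peaks at t≈0.693 with x≈6.15125

max x = 6.151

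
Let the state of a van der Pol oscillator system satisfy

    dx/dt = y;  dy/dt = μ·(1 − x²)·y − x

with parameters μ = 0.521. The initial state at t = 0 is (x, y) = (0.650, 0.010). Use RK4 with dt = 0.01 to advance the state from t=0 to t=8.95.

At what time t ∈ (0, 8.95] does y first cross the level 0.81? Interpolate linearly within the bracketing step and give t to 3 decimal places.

t=0.000: state=(0.650, 0.010)
step 1 (dt=0.01): k1=(0.010, -0.647), k2=(0.007, -0.648), k3=(0.007, -0.648), k4=(0.004, -0.649); state += dt/6·(k1+2k2+2k3+k4)
t=0.010: state=(0.650, 0.004)
t=0.020: state=(0.650, -0.003)
t=0.030: state=(0.650, -0.009)
continuing one RK4 step at a time; state shown every 50 steps (Δt=0.5):
t=0.500: state=(0.571, -0.328)
t=1.000: state=(0.323, -0.661)
t=1.500: state=(-0.080, -0.932)
t=2.000: state=(-0.575, -0.994)
t=2.500: state=(-1.008, -0.672)
t=3.000: state=(-1.202, -0.085)
t=3.500: state=(-1.098, 0.485)
t=3.820: state=(-0.891, 0.806)
next step: t=3.830: state=(-0.883, 0.816) — y has crossed 0.81
linear interpolation between t=3.820 (0.80630) and t=3.830 (0.81607) → t≈3.824

t = 3.824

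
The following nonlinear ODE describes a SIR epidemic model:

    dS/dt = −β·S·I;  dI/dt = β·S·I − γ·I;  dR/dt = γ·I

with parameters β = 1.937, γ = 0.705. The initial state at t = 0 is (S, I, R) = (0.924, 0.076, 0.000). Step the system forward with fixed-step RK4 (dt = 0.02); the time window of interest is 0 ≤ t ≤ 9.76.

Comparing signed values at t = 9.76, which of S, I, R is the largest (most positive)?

t=0.000: state=(0.924, 0.076, 0.000)
step 1 (dt=0.02): k1=(-0.136, 0.082, 0.054), k2=(-0.137, 0.083, 0.054), k3=(-0.137, 0.083, 0.054), k4=(-0.139, 0.084, 0.055); state += dt/6·(k1+2k2+2k3+k4)
t=0.020: state=(0.921, 0.078, 0.001)
t=0.040: state=(0.918, 0.079, 0.002)
t=0.060: state=(0.916, 0.081, 0.003)
continuing one RK4 step at a time; state shown every 25 steps (Δt=0.5):
t=0.500: state=(0.839, 0.126, 0.035)
t=1.000: state=(0.721, 0.189, 0.090)
t=1.500: state=(0.583, 0.250, 0.168)
t=2.000: state=(0.448, 0.289, 0.264)
t=2.500: state=(0.337, 0.296, 0.368)
t=3.000: state=(0.255, 0.276, 0.469)
t=3.500: state=(0.198, 0.241, 0.561)
t=4.000: state=(0.160, 0.202, 0.639)
t=4.500: state=(0.134, 0.163, 0.703)
t=5.000: state=(0.116, 0.129, 0.754)
t=5.500: state=(0.104, 0.101, 0.795)
t=6.000: state=(0.095, 0.078, 0.826)
t=6.500: state=(0.089, 0.060, 0.850)
t=7.000: state=(0.085, 0.046, 0.869)
t=7.500: state=(0.082, 0.035, 0.883)
t=8.000: state=(0.079, 0.027, 0.894)
t=8.500: state=(0.077, 0.020, 0.902)
t=9.000: state=(0.076, 0.015, 0.909)
t=9.500: state=(0.075, 0.012, 0.913)
t=9.760: state=(0.075, 0.010, 0.915)
compare at T: S=0.075, I=0.010, R=0.915

largest component: R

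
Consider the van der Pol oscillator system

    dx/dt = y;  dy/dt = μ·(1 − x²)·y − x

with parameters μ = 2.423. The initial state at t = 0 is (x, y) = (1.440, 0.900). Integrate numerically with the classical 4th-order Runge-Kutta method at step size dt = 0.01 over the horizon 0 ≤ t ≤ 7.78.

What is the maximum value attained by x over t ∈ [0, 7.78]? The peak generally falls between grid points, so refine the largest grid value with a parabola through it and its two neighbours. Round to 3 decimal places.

max x = 2.022

t=0.000: state=(1.440, 0.900)
step 1 (dt=0.01): k1=(0.900, -3.781), k2=(0.881, -3.764), k3=(0.881, -3.764), k4=(0.862, -3.745); state += dt/6·(k1+2k2+2k3+k4)
t=0.010: state=(1.449, 0.862)
t=0.020: state=(1.457, 0.825)
t=0.030: state=(1.465, 0.788)
continuing one RK4 step at a time; state shown every 50 steps (Δt=0.5):
t=0.500: state=(1.550, -0.198)
t=1.000: state=(1.377, -0.456)
t=1.500: state=(1.092, -0.712)
t=2.000: state=(0.586, -1.484)
t=2.500: state=(-0.778, -4.260)
t=3.000: state=(-2.010, -0.267)
t=3.500: state=(-1.944, 0.267)
t=4.000: state=(-1.798, 0.315)
t=4.500: state=(-1.627, 0.372)
t=5.000: state=(-1.419, 0.469)
t=5.500: state=(-1.140, 0.678)
t=6.000: state=(-0.675, 1.323)
t=6.500: state=(0.524, 3.957)
t=7.000: state=(1.986, 0.570)
t=7.500: state=(1.961, -0.256)
t=7.780: state=(1.884, -0.290)
largest grid value and its neighbours: x(7.140)=2.02191, x(7.150)=2.02208, x(7.160)=2.02205
parabola through these three points peaks at t≈7.153 with x≈2.02209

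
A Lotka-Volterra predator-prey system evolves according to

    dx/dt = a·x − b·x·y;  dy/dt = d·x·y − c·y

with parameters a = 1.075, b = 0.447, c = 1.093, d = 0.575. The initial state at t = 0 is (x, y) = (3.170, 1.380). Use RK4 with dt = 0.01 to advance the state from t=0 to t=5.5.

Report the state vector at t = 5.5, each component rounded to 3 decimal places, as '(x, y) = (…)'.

t=0.000: state=(3.170, 1.380)
step 1 (dt=0.01): k1=(1.452, 1.007), k2=(1.448, 1.017), k3=(1.448, 1.017), k4=(1.444, 1.026); state += dt/6·(k1+2k2+2k3+k4)
t=0.010: state=(3.184, 1.390)
t=0.020: state=(3.199, 1.401)
t=0.030: state=(3.213, 1.411)
continuing one RK4 step at a time; state shown every 20 steps (Δt=0.2):
t=0.200: state=(3.439, 1.623)
t=0.400: state=(3.636, 1.960)
t=0.600: state=(3.711, 2.407)
t=0.800: state=(3.623, 2.954)
t=1.000: state=(3.359, 3.553)
t=1.200: state=(2.955, 4.109)
t=1.400: state=(2.488, 4.516)
t=1.600: state=(2.039, 4.706)
t=1.800: state=(1.660, 4.675)
t=2.000: state=(1.366, 4.467)
t=2.200: state=(1.152, 4.146)
t=2.400: state=(1.002, 3.769)
t=2.600: state=(0.903, 3.379)
t=2.800: state=(0.842, 3.001)
t=3.000: state=(0.811, 2.651)
t=3.200: state=(0.805, 2.337)
t=3.400: state=(0.820, 2.062)
t=3.600: state=(0.855, 1.824)
t=3.800: state=(0.908, 1.622)
t=4.000: state=(0.982, 1.453)
t=4.200: state=(1.076, 1.314)
t=4.400: state=(1.192, 1.203)
t=4.600: state=(1.333, 1.118)
t=4.800: state=(1.500, 1.057)
t=5.000: state=(1.695, 1.020)
t=5.200: state=(1.920, 1.009)
t=5.400: state=(2.174, 1.026)
t=5.500: state=(2.311, 1.046)

(x, y) = (2.311, 1.046)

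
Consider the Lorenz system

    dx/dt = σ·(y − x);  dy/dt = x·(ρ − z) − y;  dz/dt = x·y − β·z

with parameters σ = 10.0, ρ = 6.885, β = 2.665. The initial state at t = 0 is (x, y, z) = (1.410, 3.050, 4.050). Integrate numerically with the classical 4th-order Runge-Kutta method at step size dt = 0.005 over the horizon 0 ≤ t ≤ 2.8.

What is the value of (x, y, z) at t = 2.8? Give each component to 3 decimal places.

(x, y, z) = (3.975, 4.066, 5.676)

t=0.000: state=(1.410, 3.050, 4.050)
step 1 (dt=0.005): k1=(16.400, 0.947, -6.493), k2=(16.014, 1.085, -6.321), k3=(16.027, 1.081, -6.325), k4=(15.653, 1.216, -6.156); state += dt/6·(k1+2k2+2k3+k4)
t=0.005: state=(1.490, 3.055, 4.018)
t=0.010: state=(1.567, 3.062, 3.988)
t=0.015: state=(1.640, 3.070, 3.960)
continuing one RK4 step at a time; state shown every 20 steps (Δt=0.1):
t=0.100: state=(2.542, 3.361, 3.682)
t=0.200: state=(3.261, 3.929, 3.761)
t=0.300: state=(3.914, 4.550, 4.231)
t=0.400: state=(4.504, 5.025, 5.034)
t=0.500: state=(4.904, 5.159, 5.989)
t=0.600: state=(4.984, 4.886, 6.792)
t=0.700: state=(4.733, 4.354, 7.182)
t=0.800: state=(4.289, 3.813, 7.112)
t=0.900: state=(3.837, 3.430, 6.727)
t=1.000: state=(3.502, 3.246, 6.216)
t=1.100: state=(3.328, 3.235, 5.725)
t=1.200: state=(3.309, 3.358, 5.340)
t=1.300: state=(3.415, 3.573, 5.111)
t=1.400: state=(3.611, 3.839, 5.060)
t=1.500: state=(3.855, 4.105, 5.182)
t=1.600: state=(4.093, 4.311, 5.445)
t=1.700: state=(4.273, 4.408, 5.781)
t=1.800: state=(4.352, 4.373, 6.099)
t=1.900: state=(4.318, 4.232, 6.314)
t=2.000: state=(4.195, 4.042, 6.383)
t=2.100: state=(4.030, 3.864, 6.313)
t=2.200: state=(3.876, 3.740, 6.151)
t=2.300: state=(3.766, 3.686, 5.953)
t=2.400: state=(3.718, 3.701, 5.770)
t=2.500: state=(3.730, 3.769, 5.639)
t=2.600: state=(3.791, 3.869, 5.580)
t=2.700: state=(3.880, 3.976, 5.596)
t=2.800: state=(3.975, 4.066, 5.676)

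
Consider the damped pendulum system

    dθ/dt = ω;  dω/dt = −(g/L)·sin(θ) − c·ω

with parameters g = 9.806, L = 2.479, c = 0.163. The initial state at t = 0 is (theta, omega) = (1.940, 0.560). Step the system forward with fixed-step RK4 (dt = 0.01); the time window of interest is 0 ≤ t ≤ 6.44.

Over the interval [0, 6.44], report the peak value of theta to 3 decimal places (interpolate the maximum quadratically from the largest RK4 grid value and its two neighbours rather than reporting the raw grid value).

t=0.000: state=(1.940, 0.560)
step 1 (dt=0.01): k1=(0.560, -3.780), k2=(0.541, -3.773), k3=(0.541, -3.773), k4=(0.522, -3.766); state += dt/6·(k1+2k2+2k3+k4)
t=0.010: state=(1.945, 0.522)
t=0.020: state=(1.950, 0.485)
t=0.030: state=(1.955, 0.447)
continuing one RK4 step at a time; state shown every 25 steps (Δt=0.25):
t=0.250: state=(1.965, -0.355)
t=0.500: state=(1.763, -1.261)
t=0.750: state=(1.333, -2.172)
t=1.000: state=(0.692, -2.900)
t=1.250: state=(-0.070, -3.074)
t=1.500: state=(-0.785, -2.546)
t=1.750: state=(-1.309, -1.605)
t=2.000: state=(-1.582, -0.580)
t=2.250: state=(-1.602, 0.411)
t=2.500: state=(-1.379, 1.360)
t=2.750: state=(-0.931, 2.191)
t=3.000: state=(-0.313, 2.665)
t=3.250: state=(0.350, 2.537)
t=3.500: state=(0.908, 1.860)
t=3.750: state=(1.259, 0.925)
t=4.000: state=(1.368, -0.054)
t=4.250: state=(1.236, -0.990)
t=4.500: state=(0.883, -1.798)
t=4.750: state=(0.363, -2.292)
t=5.000: state=(-0.219, -2.267)
t=5.250: state=(-0.727, -1.728)
t=5.500: state=(-1.059, -0.897)
t=5.750: state=(-1.169, 0.016)
t=6.000: state=(-1.054, 0.891)
t=6.250: state=(-0.736, 1.617)
t=6.440: state=(-0.392, 1.964)
largest grid value and its neighbours: theta(0.140)=1.98192, theta(0.150)=1.98216, theta(0.160)=1.98204
parabola through these three points peaks at t≈0.152 with theta≈1.98217

max theta = 1.982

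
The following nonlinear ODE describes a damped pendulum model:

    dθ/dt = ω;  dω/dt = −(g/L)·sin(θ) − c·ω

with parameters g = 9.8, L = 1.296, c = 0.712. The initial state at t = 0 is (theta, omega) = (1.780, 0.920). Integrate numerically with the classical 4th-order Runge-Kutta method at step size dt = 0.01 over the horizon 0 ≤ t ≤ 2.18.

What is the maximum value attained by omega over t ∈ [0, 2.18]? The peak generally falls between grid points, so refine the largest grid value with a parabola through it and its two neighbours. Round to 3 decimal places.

t=0.000: state=(1.780, 0.920)
step 1 (dt=0.01): k1=(0.920, -8.052), k2=(0.880, -8.016), k3=(0.880, -8.016), k4=(0.840, -7.981); state += dt/6·(k1+2k2+2k3+k4)
t=0.010: state=(1.789, 0.840)
t=0.020: state=(1.797, 0.760)
t=0.030: state=(1.804, 0.682)
continuing one RK4 step at a time; state shown every 10 steps (Δt=0.1):
t=0.100: state=(1.833, 0.148)
t=0.200: state=(1.812, -0.568)
t=0.300: state=(1.721, -1.244)
t=0.400: state=(1.564, -1.885)
t=0.500: state=(1.345, -2.480)
t=0.600: state=(1.071, -2.990)
t=0.700: state=(0.752, -3.359)
t=0.800: state=(0.406, -3.525)
t=0.900: state=(0.055, -3.447)
t=1.000: state=(-0.276, -3.127)
t=1.100: state=(-0.564, -2.611)
t=1.200: state=(-0.794, -1.971)
t=1.300: state=(-0.956, -1.273)
t=1.400: state=(-1.048, -0.568)
t=1.500: state=(-1.071, 0.110)
t=1.600: state=(-1.028, 0.737)
t=1.700: state=(-0.926, 1.292)
t=1.800: state=(-0.773, 1.752)
t=1.900: state=(-0.579, 2.089)
t=2.000: state=(-0.360, 2.275)
t=2.100: state=(-0.130, 2.294)
t=2.180: state=(0.050, 2.190)
largest grid value and its neighbours: omega(2.050)=2.30590, omega(2.060)=2.30698, omega(2.070)=2.30636
parabola through these three points peaks at t≈2.061 with omega≈2.30700

max omega = 2.307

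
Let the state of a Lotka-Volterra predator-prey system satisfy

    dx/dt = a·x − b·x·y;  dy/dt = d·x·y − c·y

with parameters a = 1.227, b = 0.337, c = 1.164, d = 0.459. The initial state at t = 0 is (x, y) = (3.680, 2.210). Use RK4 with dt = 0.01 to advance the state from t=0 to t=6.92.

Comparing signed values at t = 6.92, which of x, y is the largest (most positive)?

largest component: y

t=0.000: state=(3.680, 2.210)
step 1 (dt=0.01): k1=(1.775, 1.161), k2=(1.772, 1.173), k3=(1.772, 1.173), k4=(1.769, 1.185); state += dt/6·(k1+2k2+2k3+k4)
t=0.010: state=(3.698, 2.222)
t=0.020: state=(3.715, 2.234)
t=0.030: state=(3.733, 2.246)
continuing one RK4 step at a time; state shown every 25 steps (Δt=0.25):
t=0.250: state=(4.092, 2.582)
t=0.500: state=(4.375, 3.143)
t=0.750: state=(4.425, 3.903)
t=1.000: state=(4.171, 4.792)
t=1.250: state=(3.651, 5.622)
t=1.500: state=(3.012, 6.161)
t=1.750: state=(2.416, 6.282)
t=2.000: state=(1.951, 6.024)
t=2.250: state=(1.628, 5.523)
t=2.500: state=(1.425, 4.914)
t=2.750: state=(1.314, 4.295)
t=3.000: state=(1.275, 3.722)
t=3.250: state=(1.294, 3.223)
t=3.500: state=(1.365, 2.805)
t=3.750: state=(1.486, 2.468)
t=4.000: state=(1.659, 2.208)
t=4.250: state=(1.888, 2.022)
t=4.500: state=(2.175, 1.907)
t=4.750: state=(2.523, 1.866)
t=5.000: state=(2.927, 1.906)
t=5.250: state=(3.370, 2.044)
t=5.500: state=(3.817, 2.309)
t=5.750: state=(4.199, 2.736)
t=6.000: state=(4.421, 3.361)
t=6.250: state=(4.379, 4.175)
t=6.500: state=(4.031, 5.070)
t=6.750: state=(3.455, 5.831)
t=6.920: state=(3.016, 6.158)
compare at T: x=3.016, y=6.158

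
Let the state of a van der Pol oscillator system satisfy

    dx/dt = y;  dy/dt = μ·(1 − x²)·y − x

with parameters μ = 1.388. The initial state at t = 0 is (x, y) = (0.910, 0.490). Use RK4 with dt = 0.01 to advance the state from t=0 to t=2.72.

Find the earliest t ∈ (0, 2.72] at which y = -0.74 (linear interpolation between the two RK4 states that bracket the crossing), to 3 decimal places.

t=0.000: state=(0.910, 0.490)
step 1 (dt=0.01): k1=(0.490, -0.793), k2=(0.486, -0.799), k3=(0.486, -0.799), k4=(0.482, -0.806); state += dt/6·(k1+2k2+2k3+k4)
t=0.010: state=(0.915, 0.482)
t=0.020: state=(0.920, 0.474)
t=0.030: state=(0.924, 0.466)
continuing one RK4 step at a time; state shown every 10 steps (Δt=0.1):
t=0.100: state=(0.955, 0.405)
t=0.200: state=(0.991, 0.310)
t=0.300: state=(1.017, 0.209)
t=0.400: state=(1.032, 0.106)
t=0.500: state=(1.038, 0.002)
t=0.600: state=(1.033, -0.101)
t=0.700: state=(1.018, -0.203)
t=0.800: state=(0.992, -0.303)
t=0.900: state=(0.957, -0.403)
t=1.000: state=(0.912, -0.505)
t=1.100: state=(0.856, -0.610)
t=1.200: state=(0.789, -0.722)
t=1.210: state=(0.782, -0.734)
next step: t=1.220: state=(0.775, -0.746) — y has crossed -0.74
linear interpolation between t=1.210 (-0.73401) and t=1.220 (-0.74585) → t≈1.215

t = 1.215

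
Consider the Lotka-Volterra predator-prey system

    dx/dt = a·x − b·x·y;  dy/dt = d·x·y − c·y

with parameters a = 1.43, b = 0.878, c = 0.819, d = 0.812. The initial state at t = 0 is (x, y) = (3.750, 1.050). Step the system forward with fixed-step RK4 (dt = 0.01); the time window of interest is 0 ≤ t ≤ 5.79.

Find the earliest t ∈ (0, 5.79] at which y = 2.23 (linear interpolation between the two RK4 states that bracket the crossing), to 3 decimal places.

t=0.000: state=(3.750, 1.050)
step 1 (dt=0.01): k1=(1.905, 2.337), k2=(1.872, 2.372), k3=(1.871, 2.372), k4=(1.836, 2.406); state += dt/6·(k1+2k2+2k3+k4)
t=0.010: state=(3.769, 1.074)
t=0.020: state=(3.787, 1.098)
t=0.030: state=(3.804, 1.123)
continuing one RK4 step at a time; state shown every 20 steps (Δt=0.2):
t=0.200: state=(3.949, 1.675)
t=0.320: state=(3.823, 2.221)
next step: t=0.330: state=(3.802, 2.272) — y has crossed 2.23
linear interpolation between t=0.320 (2.22076) and t=0.330 (2.27190) → t≈0.322

t = 0.322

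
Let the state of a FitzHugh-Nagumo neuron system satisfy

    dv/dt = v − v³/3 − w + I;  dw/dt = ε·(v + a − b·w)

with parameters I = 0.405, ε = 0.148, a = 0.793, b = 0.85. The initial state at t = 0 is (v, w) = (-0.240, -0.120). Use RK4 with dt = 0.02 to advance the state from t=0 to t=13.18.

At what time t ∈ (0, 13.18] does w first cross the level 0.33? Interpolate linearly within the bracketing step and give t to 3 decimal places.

t = 2.564

t=0.000: state=(-0.240, -0.120)
step 1 (dt=0.02): k1=(0.290, 0.097), k2=(0.291, 0.097), k3=(0.291, 0.097), k4=(0.293, 0.098); state += dt/6·(k1+2k2+2k3+k4)
t=0.020: state=(-0.234, -0.118)
t=0.040: state=(-0.228, -0.116)
t=0.060: state=(-0.222, -0.114)
continuing one RK4 step at a time; state shown every 25 steps (Δt=0.5):
t=0.500: state=(-0.069, -0.067)
t=1.000: state=(0.174, -0.003)
t=1.500: state=(0.519, 0.078)
t=2.000: state=(0.952, 0.183)
t=2.500: state=(1.344, 0.312)
t=2.560: state=(1.380, 0.329)
next step: t=2.580: state=(1.391, 0.334) — w has crossed 0.33
linear interpolation between t=2.560 (0.32886) and t=2.580 (0.33448) → t≈2.564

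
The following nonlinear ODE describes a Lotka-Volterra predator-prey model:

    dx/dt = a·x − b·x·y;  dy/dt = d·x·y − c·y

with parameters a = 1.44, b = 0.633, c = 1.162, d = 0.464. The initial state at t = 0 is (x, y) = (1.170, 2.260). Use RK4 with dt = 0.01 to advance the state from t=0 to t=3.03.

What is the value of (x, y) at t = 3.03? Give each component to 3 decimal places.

t=0.000: state=(1.170, 2.260)
step 1 (dt=0.01): k1=(0.011, -1.399), k2=(0.016, -1.395), k3=(0.016, -1.395), k4=(0.021, -1.390); state += dt/6·(k1+2k2+2k3+k4)
t=0.010: state=(1.170, 2.246)
t=0.020: state=(1.170, 2.232)
t=0.030: state=(1.171, 2.218)
continuing one RK4 step at a time; state shown every 10 steps (Δt=0.1):
t=0.100: state=(1.176, 2.125)
t=0.200: state=(1.192, 1.998)
t=0.300: state=(1.218, 1.881)
t=0.400: state=(1.253, 1.774)
t=0.500: state=(1.297, 1.675)
t=0.600: state=(1.351, 1.586)
t=0.700: state=(1.415, 1.506)
t=0.800: state=(1.489, 1.434)
t=0.900: state=(1.574, 1.370)
t=1.000: state=(1.670, 1.315)
t=1.100: state=(1.777, 1.269)
t=1.200: state=(1.896, 1.230)
t=1.300: state=(2.028, 1.199)
t=1.400: state=(2.173, 1.177)
t=1.500: state=(2.330, 1.163)
t=1.600: state=(2.501, 1.158)
t=1.700: state=(2.684, 1.163)
t=1.800: state=(2.878, 1.178)
t=1.900: state=(3.083, 1.204)
t=2.000: state=(3.295, 1.243)
t=2.100: state=(3.512, 1.296)
t=2.200: state=(3.728, 1.365)
t=2.300: state=(3.939, 1.452)
t=2.400: state=(4.136, 1.559)
t=2.500: state=(4.311, 1.688)
t=2.600: state=(4.453, 1.842)
t=2.700: state=(4.551, 2.022)
t=2.800: state=(4.595, 2.226)
t=2.900: state=(4.577, 2.452)
t=3.000: state=(4.492, 2.695)
t=3.030: state=(4.453, 2.770)

(x, y) = (4.453, 2.770)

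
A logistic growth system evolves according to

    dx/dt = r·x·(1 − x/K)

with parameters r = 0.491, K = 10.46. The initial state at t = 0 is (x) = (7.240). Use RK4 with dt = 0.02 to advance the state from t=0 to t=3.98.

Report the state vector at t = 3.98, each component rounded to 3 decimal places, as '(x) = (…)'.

t=0.000: state=(7.240)
step 1 (dt=0.02): k1=(1.094), k2=(1.092), k3=(1.092), k4=(1.090); state += dt/6·(k1+2k2+2k3+k4)
t=0.020: state=(7.262)
t=0.040: state=(7.284)
t=0.060: state=(7.305)
continuing one RK4 step at a time; state shown every 10 steps (Δt=0.2):
t=0.200: state=(7.455)
t=0.400: state=(7.661)
t=0.600: state=(7.857)
t=0.800: state=(8.044)
t=1.000: state=(8.222)
t=1.200: state=(8.390)
t=1.400: state=(8.548)
t=1.600: state=(8.697)
t=1.800: state=(8.836)
t=2.000: state=(8.966)
t=2.200: state=(9.088)
t=2.400: state=(9.201)
t=2.600: state=(9.305)
t=2.800: state=(9.402)
t=3.000: state=(9.492)
t=3.200: state=(9.575)
t=3.400: state=(9.651)
t=3.600: state=(9.722)
t=3.800: state=(9.786)
t=3.980: state=(9.840)

(x) = (9.840)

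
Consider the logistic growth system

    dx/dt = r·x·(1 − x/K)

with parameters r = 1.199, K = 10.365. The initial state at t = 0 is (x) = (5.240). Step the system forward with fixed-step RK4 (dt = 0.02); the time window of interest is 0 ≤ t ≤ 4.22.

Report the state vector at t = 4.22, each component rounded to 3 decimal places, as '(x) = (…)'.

(x) = (10.301)

t=0.000: state=(5.240)
step 1 (dt=0.02): k1=(3.107), k2=(3.106), k3=(3.106), k4=(3.105); state += dt/6·(k1+2k2+2k3+k4)
t=0.020: state=(5.302)
t=0.040: state=(5.364)
t=0.060: state=(5.426)
continuing one RK4 step at a time; state shown every 10 steps (Δt=0.2):
t=0.200: state=(5.858)
t=0.400: state=(6.456)
t=0.600: state=(7.021)
t=0.800: state=(7.539)
t=1.000: state=(8.005)
t=1.200: state=(8.413)
t=1.400: state=(8.765)
t=1.600: state=(9.063)
t=1.800: state=(9.313)
t=2.000: state=(9.519)
t=2.200: state=(9.687)
t=2.400: state=(9.824)
t=2.600: state=(9.935)
t=2.800: state=(10.024)
t=3.000: state=(10.094)
t=3.200: state=(10.151)
t=3.400: state=(10.196)
t=3.600: state=(10.231)
t=3.800: state=(10.260)
t=4.000: state=(10.282)
t=4.200: state=(10.300)
t=4.220: state=(10.301)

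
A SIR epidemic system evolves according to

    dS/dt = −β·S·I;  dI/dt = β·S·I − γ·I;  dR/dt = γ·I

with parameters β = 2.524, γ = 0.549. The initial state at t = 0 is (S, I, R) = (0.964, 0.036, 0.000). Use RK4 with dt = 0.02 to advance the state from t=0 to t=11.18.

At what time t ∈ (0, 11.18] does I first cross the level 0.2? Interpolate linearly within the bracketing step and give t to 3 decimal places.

t = 1.027

t=0.000: state=(0.964, 0.036, 0.000)
step 1 (dt=0.02): k1=(-0.088, 0.068, 0.020), k2=(-0.089, 0.069, 0.020), k3=(-0.089, 0.069, 0.020), k4=(-0.091, 0.070, 0.021); state += dt/6·(k1+2k2+2k3+k4)
t=0.020: state=(0.962, 0.037, 0.000)
t=0.040: state=(0.960, 0.039, 0.001)
t=0.060: state=(0.958, 0.040, 0.001)
continuing one RK4 step at a time; state shown every 25 steps (Δt=0.5):
t=0.500: state=(0.895, 0.089, 0.016)
t=1.000: state=(0.753, 0.193, 0.054)
t=1.020: state=(0.746, 0.198, 0.056)
next step: t=1.040: state=(0.739, 0.204, 0.058) — I has crossed 0.2
linear interpolation between t=1.020 (0.19820) and t=1.040 (0.20352) → t≈1.027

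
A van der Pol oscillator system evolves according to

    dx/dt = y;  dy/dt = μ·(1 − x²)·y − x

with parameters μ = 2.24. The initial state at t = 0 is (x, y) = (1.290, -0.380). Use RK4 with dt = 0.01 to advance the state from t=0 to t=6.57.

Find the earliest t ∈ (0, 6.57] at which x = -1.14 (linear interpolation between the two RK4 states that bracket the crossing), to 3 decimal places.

t=0.000: state=(1.290, -0.380)
step 1 (dt=0.01): k1=(-0.380, -0.725), k2=(-0.384, -0.722), k3=(-0.384, -0.722), k4=(-0.387, -0.719); state += dt/6·(k1+2k2+2k3+k4)
t=0.010: state=(1.286, -0.387)
t=0.020: state=(1.282, -0.394)
t=0.030: state=(1.278, -0.401)
continuing one RK4 step at a time; state shown every 25 steps (Δt=0.25):
t=0.250: state=(1.173, -0.553)
t=0.500: state=(1.011, -0.757)
t=0.750: state=(0.785, -1.078)
t=1.000: state=(0.448, -1.698)
t=1.250: state=(-0.116, -2.941)
t=1.500: state=(-1.028, -4.036)
t=1.520: state=(-1.109, -3.989)
next step: t=1.530: state=(-1.148, -3.953) — x has crossed -1.14
linear interpolation between t=1.520 (-1.10852) and t=1.530 (-1.14823) → t≈1.528

t = 1.528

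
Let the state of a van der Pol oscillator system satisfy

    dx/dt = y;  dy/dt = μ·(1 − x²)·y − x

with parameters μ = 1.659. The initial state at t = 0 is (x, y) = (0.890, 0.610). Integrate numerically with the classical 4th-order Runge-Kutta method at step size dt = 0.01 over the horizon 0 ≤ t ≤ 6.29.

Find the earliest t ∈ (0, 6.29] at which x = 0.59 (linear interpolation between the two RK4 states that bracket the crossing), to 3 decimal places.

t=0.000: state=(0.890, 0.610)
step 1 (dt=0.01): k1=(0.610, -0.680), k2=(0.607, -0.689), k3=(0.607, -0.689), k4=(0.603, -0.699); state += dt/6·(k1+2k2+2k3+k4)
t=0.010: state=(0.896, 0.603)
t=0.020: state=(0.902, 0.596)
t=0.030: state=(0.908, 0.589)
continuing one RK4 step at a time; state shown every 25 steps (Δt=0.25):
t=0.250: state=(1.017, 0.389)
t=0.500: state=(1.080, 0.115)
t=0.750: state=(1.075, -0.154)
t=1.000: state=(1.005, -0.406)
t=1.250: state=(0.871, -0.668)
t=1.500: state=(0.665, -1.001)
t=1.570: state=(0.591, -1.119)
next step: t=1.580: state=(0.580, -1.137) — x has crossed 0.59
linear interpolation between t=1.570 (0.59089) and t=1.580 (0.57961) → t≈1.571

t = 1.571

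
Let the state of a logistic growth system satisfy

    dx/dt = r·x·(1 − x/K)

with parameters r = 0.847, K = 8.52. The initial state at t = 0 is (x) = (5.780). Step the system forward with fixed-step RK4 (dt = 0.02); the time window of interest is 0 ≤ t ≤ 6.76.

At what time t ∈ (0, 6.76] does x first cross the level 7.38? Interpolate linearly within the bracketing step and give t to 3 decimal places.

t=0.000: state=(5.780)
step 1 (dt=0.02): k1=(1.574), k2=(1.570), k3=(1.570), k4=(1.565); state += dt/6·(k1+2k2+2k3+k4)
t=0.020: state=(5.811)
t=0.040: state=(5.843)
t=0.060: state=(5.874)
continuing one RK4 step at a time; state shown every 25 steps (Δt=0.5):
t=0.500: state=(6.502)
t=1.000: state=(7.081)
t=1.320: state=(7.377)
next step: t=1.340: state=(7.393) — x has crossed 7.38
linear interpolation between t=1.320 (7.37678) and t=1.340 (7.39344) → t≈1.324

t = 1.324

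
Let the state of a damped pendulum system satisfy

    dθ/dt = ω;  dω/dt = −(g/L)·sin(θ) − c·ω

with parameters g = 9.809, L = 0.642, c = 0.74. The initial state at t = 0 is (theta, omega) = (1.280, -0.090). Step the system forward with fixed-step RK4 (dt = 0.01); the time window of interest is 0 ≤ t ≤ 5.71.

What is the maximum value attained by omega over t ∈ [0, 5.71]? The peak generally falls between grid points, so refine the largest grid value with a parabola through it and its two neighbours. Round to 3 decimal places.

t=0.000: state=(1.280, -0.090)
step 1 (dt=0.01): k1=(-0.090, -14.571), k2=(-0.163, -14.515), k3=(-0.163, -14.513), k4=(-0.235, -14.456); state += dt/6·(k1+2k2+2k3+k4)
t=0.010: state=(1.278, -0.235)
t=0.020: state=(1.275, -0.379)
t=0.030: state=(1.271, -0.522)
continuing one RK4 step at a time; state shown every 20 steps (Δt=0.2):
t=0.200: state=(0.990, -2.688)
t=0.400: state=(0.289, -4.008)
t=0.600: state=(-0.463, -3.149)
t=0.800: state=(-0.875, -0.872)
t=1.000: state=(-0.811, 1.438)
t=1.200: state=(-0.361, 2.839)
t=1.400: state=(0.214, 2.622)
t=1.600: state=(0.597, 1.067)
t=1.800: state=(0.623, -0.778)
t=2.000: state=(0.327, -2.008)
t=2.200: state=(-0.099, -2.040)
t=2.400: state=(-0.414, -0.982)
t=2.600: state=(-0.468, 0.428)
t=2.800: state=(-0.270, 1.431)
t=3.000: state=(0.044, 1.549)
t=3.200: state=(0.291, 0.820)
t=3.400: state=(0.350, -0.238)
t=3.600: state=(0.215, -1.027)
t=3.800: state=(-0.017, -1.164)
t=4.000: state=(-0.207, -0.657)
t=4.200: state=(-0.261, 0.130)
t=4.400: state=(-0.167, 0.740)
t=4.600: state=(0.003, 0.871)
t=4.800: state=(0.148, 0.515)
t=5.000: state=(0.194, -0.068)
t=5.200: state=(0.129, -0.534)
t=5.400: state=(0.004, -0.650)
t=5.600: state=(-0.106, -0.400)
t=5.710: state=(-0.138, -0.169)
largest grid value and its neighbours: omega(1.260)=2.95726, omega(1.270)=2.96136, omega(1.280)=2.96098
parabola through these three points peaks at t≈1.274 with omega≈2.96175

max omega = 2.962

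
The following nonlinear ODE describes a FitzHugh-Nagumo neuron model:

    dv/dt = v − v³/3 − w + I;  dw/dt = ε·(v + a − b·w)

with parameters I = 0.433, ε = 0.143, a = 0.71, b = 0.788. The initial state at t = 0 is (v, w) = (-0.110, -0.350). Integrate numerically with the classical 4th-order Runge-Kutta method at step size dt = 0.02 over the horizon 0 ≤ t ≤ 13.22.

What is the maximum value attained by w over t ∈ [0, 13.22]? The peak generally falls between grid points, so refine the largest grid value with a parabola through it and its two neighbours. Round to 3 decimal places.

t=0.000: state=(-0.110, -0.350)
step 1 (dt=0.02): k1=(0.673, 0.125), k2=(0.679, 0.126), k3=(0.679, 0.126), k4=(0.684, 0.127); state += dt/6·(k1+2k2+2k3+k4)
t=0.020: state=(-0.096, -0.347)
t=0.040: state=(-0.083, -0.345)
t=0.060: state=(-0.069, -0.342)
continuing one RK4 step at a time; state shown every 25 steps (Δt=0.5):
t=0.500: state=(0.305, -0.276)
t=1.000: state=(0.885, -0.170)
t=1.500: state=(1.452, -0.029)
t=2.000: state=(1.738, 0.135)
t=2.500: state=(1.796, 0.300)
t=3.000: state=(1.767, 0.457)
t=3.500: state=(1.710, 0.603)
t=4.000: state=(1.643, 0.736)
t=4.500: state=(1.572, 0.856)
t=5.000: state=(1.497, 0.965)
t=5.500: state=(1.418, 1.063)
t=6.000: state=(1.334, 1.150)
t=6.500: state=(1.243, 1.226)
t=7.000: state=(1.143, 1.291)
t=7.500: state=(1.028, 1.345)
t=8.000: state=(0.893, 1.388)
t=8.500: state=(0.723, 1.418)
t=9.000: state=(0.494, 1.432)
t=9.500: state=(0.156, 1.426)
t=10.000: state=(-0.378, 1.391)
t=10.500: state=(-1.124, 1.312)
t=11.000: state=(-1.725, 1.188)
t=11.500: state=(-1.929, 1.044)
t=12.000: state=(-1.945, 0.901)
t=12.500: state=(-1.912, 0.766)
t=13.000: state=(-1.867, 0.643)
t=13.220: state=(-1.846, 0.591)
largest grid value and its neighbours: w(9.120)=1.43271, w(9.140)=1.43271, w(9.160)=1.43268
parabola through these three points peaks at t≈9.131 with w≈1.43271

max w = 1.433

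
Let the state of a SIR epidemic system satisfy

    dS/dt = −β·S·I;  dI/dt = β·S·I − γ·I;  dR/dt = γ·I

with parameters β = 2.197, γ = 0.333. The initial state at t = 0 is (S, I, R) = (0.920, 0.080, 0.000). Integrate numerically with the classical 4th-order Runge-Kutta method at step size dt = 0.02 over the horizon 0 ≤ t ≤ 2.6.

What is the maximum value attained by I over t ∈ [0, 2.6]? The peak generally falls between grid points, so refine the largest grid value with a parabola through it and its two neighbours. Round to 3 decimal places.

t=0.000: state=(0.920, 0.080, 0.000)
step 1 (dt=0.02): k1=(-0.162, 0.135, 0.027), k2=(-0.164, 0.137, 0.027), k3=(-0.164, 0.137, 0.027), k4=(-0.167, 0.139, 0.028); state += dt/6·(k1+2k2+2k3+k4)
t=0.020: state=(0.917, 0.083, 0.001)
t=0.040: state=(0.913, 0.086, 0.001)
t=0.060: state=(0.910, 0.088, 0.002)
continuing one RK4 step at a time; state shown every 5 steps (Δt=0.1):
t=0.100: state=(0.903, 0.095, 0.003)
t=0.200: state=(0.882, 0.111, 0.006)
t=0.300: state=(0.859, 0.130, 0.010)
t=0.400: state=(0.833, 0.152, 0.015)
t=0.500: state=(0.804, 0.176, 0.020)
t=0.600: state=(0.771, 0.202, 0.027)
t=0.700: state=(0.735, 0.231, 0.034)
t=0.800: state=(0.697, 0.261, 0.042)
t=0.900: state=(0.656, 0.293, 0.051)
t=1.000: state=(0.612, 0.326, 0.062)
t=1.100: state=(0.568, 0.359, 0.073)
t=1.200: state=(0.523, 0.391, 0.086)
t=1.300: state=(0.478, 0.422, 0.099)
t=1.400: state=(0.435, 0.452, 0.114)
t=1.500: state=(0.392, 0.478, 0.129)
t=1.600: state=(0.352, 0.502, 0.146)
t=1.700: state=(0.315, 0.523, 0.163)
t=1.800: state=(0.280, 0.540, 0.180)
t=1.900: state=(0.248, 0.553, 0.198)
t=2.000: state=(0.220, 0.563, 0.217)
t=2.100: state=(0.194, 0.570, 0.236)
t=2.200: state=(0.171, 0.574, 0.255)
t=2.300: state=(0.151, 0.575, 0.274)
t=2.400: state=(0.133, 0.574, 0.293)
t=2.500: state=(0.117, 0.570, 0.312)
t=2.600: state=(0.103, 0.565, 0.331)
largest grid value and its neighbours: I(2.280)=0.57507, I(2.300)=0.57510, I(2.320)=0.57503
parabola through these three points peaks at t≈2.296 with I≈0.57510

max I = 0.575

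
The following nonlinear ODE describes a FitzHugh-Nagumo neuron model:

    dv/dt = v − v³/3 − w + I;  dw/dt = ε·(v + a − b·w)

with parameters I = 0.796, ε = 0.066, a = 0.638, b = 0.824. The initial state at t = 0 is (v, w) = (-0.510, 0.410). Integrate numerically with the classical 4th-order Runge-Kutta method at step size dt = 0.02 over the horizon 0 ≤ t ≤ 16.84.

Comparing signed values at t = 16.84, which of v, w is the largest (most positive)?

t=0.000: state=(-0.510, 0.410)
step 1 (dt=0.02): k1=(-0.080, -0.014), k2=(-0.080, -0.014), k3=(-0.080, -0.014), k4=(-0.081, -0.014); state += dt/6·(k1+2k2+2k3+k4)
t=0.020: state=(-0.512, 0.410)
t=0.040: state=(-0.513, 0.409)
t=0.060: state=(-0.515, 0.409)
continuing one RK4 step at a time; state shown every 50 steps (Δt=1):
t=1.000: state=(-0.616, 0.393)
t=2.000: state=(-0.783, 0.369)
t=3.000: state=(-0.990, 0.333)
t=4.000: state=(-1.162, 0.287)
t=5.000: state=(-1.246, 0.235)
t=6.000: state=(-1.255, 0.183)
t=7.000: state=(-1.221, 0.135)
t=8.000: state=(-1.164, 0.092)
t=9.000: state=(-1.090, 0.055)
t=10.000: state=(-0.998, 0.026)
t=11.000: state=(-0.880, 0.005)
t=12.000: state=(-0.710, -0.005)
t=13.000: state=(-0.422, -0.001)
t=14.000: state=(0.219, 0.030)
t=15.000: state=(1.467, 0.123)
t=16.000: state=(1.927, 0.272)
t=16.840: state=(1.920, 0.399)
compare at T: v=1.920, w=0.399

largest component: v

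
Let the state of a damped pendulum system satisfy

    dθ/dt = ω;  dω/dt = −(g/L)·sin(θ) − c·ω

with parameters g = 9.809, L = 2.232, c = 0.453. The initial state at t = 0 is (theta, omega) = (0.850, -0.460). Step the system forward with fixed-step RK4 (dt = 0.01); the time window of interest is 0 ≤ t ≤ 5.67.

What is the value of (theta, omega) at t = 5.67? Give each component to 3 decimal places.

(theta, omega) = (0.165, 0.306)

t=0.000: state=(0.850, -0.460)
step 1 (dt=0.01): k1=(-0.460, -3.093), k2=(-0.475, -3.080), k3=(-0.475, -3.079), k4=(-0.491, -3.066); state += dt/6·(k1+2k2+2k3+k4)
t=0.010: state=(0.845, -0.491)
t=0.020: state=(0.840, -0.521)
t=0.030: state=(0.835, -0.552)
continuing one RK4 step at a time; state shown every 20 steps (Δt=0.2):
t=0.200: state=(0.700, -1.013)
t=0.400: state=(0.457, -1.386)
t=0.600: state=(0.162, -1.521)
t=0.800: state=(-0.134, -1.397)
t=1.000: state=(-0.382, -1.056)
t=1.200: state=(-0.548, -0.581)
t=1.400: state=(-0.612, -0.064)
t=1.600: state=(-0.576, 0.417)
t=1.800: state=(-0.452, 0.798)
t=2.000: state=(-0.267, 1.026)
t=2.200: state=(-0.054, 1.070)
t=2.400: state=(0.149, 0.935)
t=2.600: state=(0.310, 0.658)
t=2.800: state=(0.407, 0.301)
t=3.000: state=(0.430, -0.071)
t=3.200: state=(0.381, -0.401)
t=3.400: state=(0.275, -0.639)
t=3.600: state=(0.134, -0.755)
t=3.800: state=(-0.018, -0.737)
t=4.000: state=(-0.153, -0.599)
t=4.200: state=(-0.251, -0.375)
t=4.400: state=(-0.300, -0.109)
t=4.600: state=(-0.296, 0.150)
t=4.800: state=(-0.243, 0.363)
t=5.000: state=(-0.155, 0.500)
t=5.200: state=(-0.050, 0.542)
t=5.400: state=(0.055, 0.492)
t=5.600: state=(0.142, 0.364)
t=5.670: state=(0.165, 0.306)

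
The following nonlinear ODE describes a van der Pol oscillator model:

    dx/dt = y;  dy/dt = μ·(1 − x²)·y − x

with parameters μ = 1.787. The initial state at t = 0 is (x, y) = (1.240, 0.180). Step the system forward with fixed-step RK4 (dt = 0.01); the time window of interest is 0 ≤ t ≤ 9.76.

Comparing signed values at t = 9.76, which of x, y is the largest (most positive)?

largest component: y

t=0.000: state=(1.240, 0.180)
step 1 (dt=0.01): k1=(0.180, -1.413), k2=(0.173, -1.408), k3=(0.173, -1.408), k4=(0.166, -1.402); state += dt/6·(k1+2k2+2k3+k4)
t=0.010: state=(1.242, 0.166)
t=0.020: state=(1.243, 0.152)
t=0.030: state=(1.245, 0.138)
continuing one RK4 step at a time; state shown every 50 steps (Δt=0.5):
t=0.500: state=(1.178, -0.385)
t=1.000: state=(0.869, -0.876)
t=1.500: state=(0.208, -1.964)
t=2.000: state=(-1.228, -3.197)
t=2.500: state=(-1.982, -0.136)
t=3.000: state=(-1.883, 0.353)
t=3.500: state=(-1.680, 0.455)
t=4.000: state=(-1.423, 0.585)
t=4.500: state=(-1.071, 0.860)
t=5.000: state=(-0.482, 1.651)
t=5.500: state=(0.815, 3.540)
t=6.000: state=(1.976, 0.570)
t=6.500: state=(1.953, -0.312)
t=7.000: state=(1.766, -0.421)
t=7.500: state=(1.532, -0.525)
t=8.000: state=(1.226, -0.722)
t=8.500: state=(0.762, -1.225)
t=9.000: state=(-0.179, -2.818)
t=9.500: state=(-1.739, -1.980)
t=9.760: state=(-2.003, -0.300)
compare at T: x=-2.003, y=-0.300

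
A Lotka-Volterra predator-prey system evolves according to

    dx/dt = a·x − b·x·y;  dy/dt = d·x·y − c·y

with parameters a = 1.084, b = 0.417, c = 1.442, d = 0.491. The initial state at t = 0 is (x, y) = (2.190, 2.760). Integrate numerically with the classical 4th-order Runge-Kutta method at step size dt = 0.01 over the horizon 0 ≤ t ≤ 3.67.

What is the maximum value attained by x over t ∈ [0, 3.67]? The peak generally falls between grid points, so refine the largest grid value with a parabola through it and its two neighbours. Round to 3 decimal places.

t=0.000: state=(2.190, 2.760)
step 1 (dt=0.01): k1=(-0.147, -1.012), k2=(-0.142, -1.011), k3=(-0.142, -1.011), k4=(-0.137, -1.010); state += dt/6·(k1+2k2+2k3+k4)
t=0.010: state=(2.189, 2.750)
t=0.020: state=(2.187, 2.740)
t=0.030: state=(2.186, 2.730)
continuing one RK4 step at a time; state shown every 20 steps (Δt=0.2):
t=0.200: state=(2.179, 2.563)
t=0.400: state=(2.203, 2.381)
t=0.600: state=(2.258, 2.221)
t=0.800: state=(2.344, 2.086)
t=1.000: state=(2.459, 1.979)
t=1.200: state=(2.598, 1.901)
t=1.400: state=(2.760, 1.853)
t=1.600: state=(2.940, 1.837)
t=1.800: state=(3.132, 1.855)
t=2.000: state=(3.326, 1.909)
t=2.200: state=(3.510, 2.001)
t=2.400: state=(3.671, 2.135)
t=2.600: state=(3.789, 2.308)
t=2.800: state=(3.849, 2.519)
t=3.000: state=(3.838, 2.755)
t=3.200: state=(3.750, 2.999)
t=3.400: state=(3.592, 3.225)
t=3.600: state=(3.383, 3.405)
t=3.670: state=(3.302, 3.453)
largest grid value and its neighbours: x(2.860)=3.85384, x(2.870)=3.85394, x(2.880)=3.85385
parabola through these three points peaks at t≈2.870 with x≈3.85394

max x = 3.854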